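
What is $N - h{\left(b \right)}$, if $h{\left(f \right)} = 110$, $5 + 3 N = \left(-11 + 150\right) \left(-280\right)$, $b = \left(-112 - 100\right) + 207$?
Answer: $-13085$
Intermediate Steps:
$b = -5$ ($b = -212 + 207 = -5$)
$N = -12975$ ($N = - \frac{5}{3} + \frac{\left(-11 + 150\right) \left(-280\right)}{3} = - \frac{5}{3} + \frac{139 \left(-280\right)}{3} = - \frac{5}{3} + \frac{1}{3} \left(-38920\right) = - \frac{5}{3} - \frac{38920}{3} = -12975$)
$N - h{\left(b \right)} = -12975 - 110 = -13085$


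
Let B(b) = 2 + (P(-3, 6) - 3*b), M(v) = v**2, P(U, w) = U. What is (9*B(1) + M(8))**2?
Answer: 784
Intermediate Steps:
B(b) = -1 - 3*b (B(b) = 2 + (-3 - 3*b) = -1 - 3*b)
(9*B(1) + M(8))**2 = (9*(-1 - 3*1) + 8**2)**2 = (9*(-1 - 3) + 64)**2 = (9*(-4) + 64)**2 = (-36 + 64)**2 = 28**2 = 784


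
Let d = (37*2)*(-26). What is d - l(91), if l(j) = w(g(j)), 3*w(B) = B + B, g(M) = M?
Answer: -5954/3 ≈ -1984.7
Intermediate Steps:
w(B) = 2*B/3 (w(B) = (B + B)/3 = (2*B)/3 = 2*B/3)
l(j) = 2*j/3
d = -1924 (d = 74*(-26) = -1924)
d - l(91) = -1924 - 2*91/3 = -1924 - 1*182/3 = -1924 - 182/3 = -5954/3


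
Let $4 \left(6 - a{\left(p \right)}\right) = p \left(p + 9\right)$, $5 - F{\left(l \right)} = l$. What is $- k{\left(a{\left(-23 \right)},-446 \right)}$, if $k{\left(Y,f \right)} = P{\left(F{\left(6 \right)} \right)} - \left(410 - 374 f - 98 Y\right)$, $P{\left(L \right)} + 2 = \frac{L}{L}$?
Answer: $174516$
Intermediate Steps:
$F{\left(l \right)} = 5 - l$
$P{\left(L \right)} = -1$ ($P{\left(L \right)} = -2 + \frac{L}{L} = -2 + 1 = -1$)
$a{\left(p \right)} = 6 - \frac{p \left(9 + p\right)}{4}$ ($a{\left(p \right)} = 6 - \frac{p \left(p + 9\right)}{4} = 6 - \frac{p \left(9 + p\right)}{4}$)
$k{\left(Y,f \right)} = -411 + 98 Y + 374 f$ ($k{\left(Y,f \right)} = -1 - \left(410 - 374 f - 98 Y\right) = -1 + \left(-410 + 98 Y + 374 f\right) = -411 + 98 Y + 374 f$)
$- k{\left(a{\left(-23 \right)},-446 \right)} = - (-411 + 98 \left(6 - - \frac{207}{4} - \frac{\left(-23\right)^{2}}{4}\right) + 374 \left(-446\right)) = - (-411 + 98 \left(6 + \frac{207}{4} - \frac{529}{4}\right) - 166804) = - (-411 + 98 \left(- \frac{149}{2}\right) - 166804) = - (-411 - 7301 - 166804) = \left(-1\right) \left(-174516\right) = 174516$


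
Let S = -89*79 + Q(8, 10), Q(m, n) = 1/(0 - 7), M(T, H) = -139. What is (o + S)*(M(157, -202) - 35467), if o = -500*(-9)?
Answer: 630867108/7 ≈ 9.0124e+7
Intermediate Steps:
Q(m, n) = -1/7 (Q(m, n) = 1/(-7) = -1/7)
o = 4500
S = -49218/7 (S = -89*79 - 1/7 = -7031 - 1/7 = -49218/7 ≈ -7031.1)
(o + S)*(M(157, -202) - 35467) = (4500 - 49218/7)*(-139 - 35467) = -17718/7*(-35606) = 630867108/7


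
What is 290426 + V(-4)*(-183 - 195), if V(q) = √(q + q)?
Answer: 290426 - 756*I*√2 ≈ 2.9043e+5 - 1069.1*I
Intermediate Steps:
V(q) = √2*√q (V(q) = √(2*q) = √2*√q)
290426 + V(-4)*(-183 - 195) = 290426 + (√2*√(-4))*(-183 - 195) = 290426 + (√2*(2*I))*(-378) = 290426 + (2*I*√2)*(-378) = 290426 - 756*I*√2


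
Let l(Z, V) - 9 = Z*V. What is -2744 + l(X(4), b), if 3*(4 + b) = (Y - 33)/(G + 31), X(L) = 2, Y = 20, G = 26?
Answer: -469079/171 ≈ -2743.2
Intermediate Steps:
b = -697/171 (b = -4 + ((20 - 33)/(26 + 31))/3 = -4 + (-13/57)/3 = -4 + (-13*1/57)/3 = -4 + (⅓)*(-13/57) = -4 - 13/171 = -697/171 ≈ -4.0760)
l(Z, V) = 9 + V*Z (l(Z, V) = 9 + Z*V = 9 + V*Z)
-2744 + l(X(4), b) = -2744 + (9 - 697/171*2) = -2744 + (9 - 1394/171) = -2744 + 145/171 = -469079/171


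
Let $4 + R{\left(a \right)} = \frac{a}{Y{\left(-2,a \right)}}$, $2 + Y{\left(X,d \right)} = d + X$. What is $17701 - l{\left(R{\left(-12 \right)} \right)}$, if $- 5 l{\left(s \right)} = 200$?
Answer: $17741$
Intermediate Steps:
$Y{\left(X,d \right)} = -2 + X + d$ ($Y{\left(X,d \right)} = -2 + \left(d + X\right) = -2 + \left(X + d\right) = -2 + X + d$)
$R{\left(a \right)} = -4 + \frac{a}{-4 + a}$ ($R{\left(a \right)} = -4 + \frac{a}{-2 - 2 + a} = -4 + \frac{a}{-4 + a}$)
$l{\left(s \right)} = -40$ ($l{\left(s \right)} = \left(- \frac{1}{5}\right) 200 = -40$)
$17701 - l{\left(R{\left(-12 \right)} \right)} = 17701 - -40 = 17701 + 40 = 17741$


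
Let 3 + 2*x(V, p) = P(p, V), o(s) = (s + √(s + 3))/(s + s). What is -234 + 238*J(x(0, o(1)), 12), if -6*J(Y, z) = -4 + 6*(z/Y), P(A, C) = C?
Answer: 5486/3 ≈ 1828.7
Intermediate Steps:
o(s) = (s + √(3 + s))/(2*s) (o(s) = (s + √(3 + s))/((2*s)) = (s + √(3 + s))*(1/(2*s)) = (s + √(3 + s))/(2*s))
x(V, p) = -3/2 + V/2
J(Y, z) = ⅔ - z/Y (J(Y, z) = -(-4 + 6*(z/Y))/6 = -(-4 + 6*z/Y)/6 = ⅔ - z/Y)
-234 + 238*J(x(0, o(1)), 12) = -234 + 238*(⅔ - 1*12/(-3/2 + (½)*0)) = -234 + 238*(⅔ - 1*12/(-3/2 + 0)) = -234 + 238*(⅔ - 1*12/(-3/2)) = -234 + 238*(⅔ - 1*12*(-⅔)) = -234 + 238*(⅔ + 8) = -234 + 238*(26/3) = -234 + 6188/3 = 5486/3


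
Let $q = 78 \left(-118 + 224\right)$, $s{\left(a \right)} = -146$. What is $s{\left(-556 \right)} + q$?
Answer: $8122$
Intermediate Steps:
$q = 8268$ ($q = 78 \cdot 106 = 8268$)
$s{\left(-556 \right)} + q = -146 + 8268 = 8122$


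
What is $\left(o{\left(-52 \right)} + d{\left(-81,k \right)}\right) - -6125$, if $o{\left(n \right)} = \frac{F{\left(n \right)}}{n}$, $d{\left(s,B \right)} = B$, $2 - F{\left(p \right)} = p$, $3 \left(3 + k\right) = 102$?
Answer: $\frac{160029}{26} \approx 6155.0$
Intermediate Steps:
$k = 31$ ($k = -3 + \frac{1}{3} \cdot 102 = -3 + 34 = 31$)
$F{\left(p \right)} = 2 - p$
$o{\left(n \right)} = \frac{2 - n}{n}$
$\left(o{\left(-52 \right)} + d{\left(-81,k \right)}\right) - -6125 = \left(\frac{2 - -52}{-52} + 31\right) - -6125 = \left(- \frac{2 + 52}{52} + 31\right) + 6125 = \left(\left(- \frac{1}{52}\right) 54 + 31\right) + 6125 = \left(- \frac{27}{26} + 31\right) + 6125 = \frac{779}{26} + 6125 = \frac{160029}{26}$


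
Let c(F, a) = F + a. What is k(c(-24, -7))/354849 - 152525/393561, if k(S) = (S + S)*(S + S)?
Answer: -17536831747/46551575763 ≈ -0.37672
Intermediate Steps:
k(S) = 4*S² (k(S) = (2*S)*(2*S) = 4*S²)
k(c(-24, -7))/354849 - 152525/393561 = (4*(-24 - 7)²)/354849 - 152525/393561 = (4*(-31)²)*(1/354849) - 152525*1/393561 = (4*961)*(1/354849) - 152525/393561 = 3844*(1/354849) - 152525/393561 = 3844/354849 - 152525/393561 = -17536831747/46551575763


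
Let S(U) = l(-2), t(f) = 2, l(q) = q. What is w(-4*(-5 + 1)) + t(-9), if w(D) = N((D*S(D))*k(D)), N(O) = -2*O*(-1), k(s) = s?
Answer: -1022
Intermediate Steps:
S(U) = -2
N(O) = 2*O
w(D) = -4*D² (w(D) = 2*((D*(-2))*D) = 2*((-2*D)*D) = 2*(-2*D²) = -4*D²)
w(-4*(-5 + 1)) + t(-9) = -4*16*(-5 + 1)² + 2 = -4*(-4*(-4))² + 2 = -4*16² + 2 = -4*256 + 2 = -1024 + 2 = -1022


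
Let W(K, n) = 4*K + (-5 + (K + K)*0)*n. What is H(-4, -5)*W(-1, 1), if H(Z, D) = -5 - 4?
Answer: 81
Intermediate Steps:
H(Z, D) = -9
W(K, n) = -5*n + 4*K (W(K, n) = 4*K + (-5 + (2*K)*0)*n = 4*K + (-5 + 0)*n = 4*K - 5*n = -5*n + 4*K)
H(-4, -5)*W(-1, 1) = -9*(-5*1 + 4*(-1)) = -9*(-5 - 4) = -9*(-9) = 81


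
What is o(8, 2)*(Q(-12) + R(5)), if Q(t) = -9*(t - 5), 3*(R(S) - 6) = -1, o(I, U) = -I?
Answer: -3808/3 ≈ -1269.3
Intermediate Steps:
R(S) = 17/3 (R(S) = 6 + (1/3)*(-1) = 6 - 1/3 = 17/3)
Q(t) = 45 - 9*t (Q(t) = -9*(-5 + t) = 45 - 9*t)
o(8, 2)*(Q(-12) + R(5)) = (-1*8)*((45 - 9*(-12)) + 17/3) = -8*((45 + 108) + 17/3) = -8*(153 + 17/3) = -8*476/3 = -3808/3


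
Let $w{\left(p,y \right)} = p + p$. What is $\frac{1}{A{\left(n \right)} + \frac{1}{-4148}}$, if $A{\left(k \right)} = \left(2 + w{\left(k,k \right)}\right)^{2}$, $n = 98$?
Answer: $\frac{4148}{162618191} \approx 2.5508 \cdot 10^{-5}$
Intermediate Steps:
$w{\left(p,y \right)} = 2 p$
$A{\left(k \right)} = \left(2 + 2 k\right)^{2}$
$\frac{1}{A{\left(n \right)} + \frac{1}{-4148}} = \frac{1}{4 \left(1 + 98\right)^{2} + \frac{1}{-4148}} = \frac{1}{4 \cdot 99^{2} - \frac{1}{4148}} = \frac{1}{4 \cdot 9801 - \frac{1}{4148}} = \frac{1}{39204 - \frac{1}{4148}} = \frac{1}{\frac{162618191}{4148}} = \frac{4148}{162618191}$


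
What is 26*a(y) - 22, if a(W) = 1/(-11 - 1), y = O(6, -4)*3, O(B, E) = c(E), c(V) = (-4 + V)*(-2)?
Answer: -145/6 ≈ -24.167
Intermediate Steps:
c(V) = 8 - 2*V
O(B, E) = 8 - 2*E
y = 48 (y = (8 - 2*(-4))*3 = (8 + 8)*3 = 16*3 = 48)
a(W) = -1/12 (a(W) = 1/(-12) = -1/12)
26*a(y) - 22 = 26*(-1/12) - 22 = -13/6 - 22 = -145/6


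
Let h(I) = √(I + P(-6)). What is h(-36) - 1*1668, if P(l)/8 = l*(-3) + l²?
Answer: -1668 + 6*√11 ≈ -1648.1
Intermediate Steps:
P(l) = -24*l + 8*l² (P(l) = 8*(l*(-3) + l²) = 8*(-3*l + l²) = 8*(l² - 3*l) = -24*l + 8*l²)
h(I) = √(432 + I) (h(I) = √(I + 8*(-6)*(-3 - 6)) = √(I + 8*(-6)*(-9)) = √(I + 432) = √(432 + I))
h(-36) - 1*1668 = √(432 - 36) - 1*1668 = √396 - 1668 = 6*√11 - 1668 = -1668 + 6*√11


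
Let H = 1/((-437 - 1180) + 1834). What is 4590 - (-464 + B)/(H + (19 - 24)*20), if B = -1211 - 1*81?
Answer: 99217358/21699 ≈ 4572.4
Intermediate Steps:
B = -1292 (B = -1211 - 81 = -1292)
H = 1/217 (H = 1/(-1617 + 1834) = 1/217 ≈ 0.0046083)
4590 - (-464 + B)/(H + (19 - 24)*20) = 4590 - (-464 - 1292)/(1/217 + (19 - 24)*20) = 4590 - (-1756)/(1/217 - 5*20) = 4590 - (-1756)/(1/217 - 100) = 4590 - (-1756)/(-21699/217) = 4590 - (-1756)*(-217)/21699 = 4590 - 1*381052/21699 = 4590 - 381052/21699 = 99217358/21699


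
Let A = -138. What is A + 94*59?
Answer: 5408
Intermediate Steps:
A + 94*59 = -138 + 94*59 = -138 + 5546 = 5408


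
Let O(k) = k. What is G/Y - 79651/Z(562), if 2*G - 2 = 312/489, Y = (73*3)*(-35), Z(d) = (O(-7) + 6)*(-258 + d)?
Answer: 19903099157/75963216 ≈ 262.01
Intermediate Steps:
Z(d) = 258 - d (Z(d) = (-7 + 6)*(-258 + d) = -(-258 + d) = 258 - d)
Y = -7665 (Y = 219*(-35) = -7665)
G = 215/163 (G = 1 + (312/489)/2 = 1 + (312*(1/489))/2 = 1 + (½)*(104/163) = 1 + 52/163 = 215/163 ≈ 1.3190)
G/Y - 79651/Z(562) = (215/163)/(-7665) - 79651/(258 - 1*562) = (215/163)*(-1/7665) - 79651/(258 - 562) = -43/249879 - 79651/(-304) = -43/249879 - 79651*(-1/304) = -43/249879 + 79651/304 = 19903099157/75963216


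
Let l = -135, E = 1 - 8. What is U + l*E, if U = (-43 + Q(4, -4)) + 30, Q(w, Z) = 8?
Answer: 940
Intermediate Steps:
E = -7
U = -5 (U = (-43 + 8) + 30 = -35 + 30 = -5)
U + l*E = -5 - 135*(-7) = -5 + 945 = 940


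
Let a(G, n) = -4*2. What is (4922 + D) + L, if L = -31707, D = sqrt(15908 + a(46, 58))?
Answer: -26785 + 10*sqrt(159) ≈ -26659.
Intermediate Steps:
a(G, n) = -8
D = 10*sqrt(159) (D = sqrt(15908 - 8) = sqrt(15900) = 10*sqrt(159) ≈ 126.10)
(4922 + D) + L = (4922 + 10*sqrt(159)) - 31707 = -26785 + 10*sqrt(159)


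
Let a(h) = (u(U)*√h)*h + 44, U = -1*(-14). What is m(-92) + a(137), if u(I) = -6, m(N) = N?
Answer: -48 - 822*√137 ≈ -9669.3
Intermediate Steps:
U = 14
a(h) = 44 - 6*h^(3/2) (a(h) = (-6*√h)*h + 44 = -6*h^(3/2) + 44 = 44 - 6*h^(3/2))
m(-92) + a(137) = -92 + (44 - 822*√137) = -48 - 822*√137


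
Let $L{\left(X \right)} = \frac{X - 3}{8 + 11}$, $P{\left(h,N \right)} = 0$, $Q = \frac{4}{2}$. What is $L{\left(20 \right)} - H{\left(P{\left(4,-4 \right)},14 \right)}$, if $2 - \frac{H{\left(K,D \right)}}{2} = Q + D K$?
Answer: $\frac{17}{19} \approx 0.89474$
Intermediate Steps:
$Q = 2$ ($Q = 4 \cdot \frac{1}{2} = 2$)
$H{\left(K,D \right)} = - 2 D K$ ($H{\left(K,D \right)} = 4 - 2 \left(2 + D K\right) = 4 - \left(4 + 2 D K\right) = - 2 D K$)
$L{\left(X \right)} = - \frac{3}{19} + \frac{X}{19}$ ($L{\left(X \right)} = \frac{-3 + X}{19} = \left(-3 + X\right) \frac{1}{19} = - \frac{3}{19} + \frac{X}{19}$)
$L{\left(20 \right)} - H{\left(P{\left(4,-4 \right)},14 \right)} = \left(- \frac{3}{19} + \frac{1}{19} \cdot 20\right) - \left(-2\right) 14 \cdot 0 = \left(- \frac{3}{19} + \frac{20}{19}\right) - 0 = \frac{17}{19} + 0 = \frac{17}{19}$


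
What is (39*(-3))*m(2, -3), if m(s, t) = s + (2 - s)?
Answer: -234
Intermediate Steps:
m(s, t) = 2
(39*(-3))*m(2, -3) = (39*(-3))*2 = -117*2 = -234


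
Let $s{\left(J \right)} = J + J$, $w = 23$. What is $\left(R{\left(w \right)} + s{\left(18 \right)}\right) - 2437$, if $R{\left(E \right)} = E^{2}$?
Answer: $-1872$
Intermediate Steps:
$s{\left(J \right)} = 2 J$
$\left(R{\left(w \right)} + s{\left(18 \right)}\right) - 2437 = \left(23^{2} + 2 \cdot 18\right) - 2437 = \left(529 + 36\right) - 2437 = 565 - 2437 = -1872$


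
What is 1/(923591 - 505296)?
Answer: 1/418295 ≈ 2.3907e-6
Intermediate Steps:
1/(923591 - 505296) = 1/418295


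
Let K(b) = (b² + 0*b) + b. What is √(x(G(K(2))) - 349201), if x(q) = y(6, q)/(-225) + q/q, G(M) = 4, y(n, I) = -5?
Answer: I*√78569995/15 ≈ 590.93*I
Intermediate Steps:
K(b) = b + b² (K(b) = (b² + 0) + b = b² + b = b + b²)
x(q) = 46/45 (x(q) = -5/(-225) + q/q = -5*(-1/225) + 1 = 1/45 + 1 = 46/45)
√(x(G(K(2))) - 349201) = √(46/45 - 349201) = √(-15713999/45) = I*√78569995/15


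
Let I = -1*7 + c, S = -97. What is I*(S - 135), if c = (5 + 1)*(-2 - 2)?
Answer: 7192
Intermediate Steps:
c = -24 (c = 6*(-4) = -24)
I = -31 (I = -1*7 - 24 = -7 - 24 = -31)
I*(S - 135) = -31*(-97 - 135) = -31*(-232) = 7192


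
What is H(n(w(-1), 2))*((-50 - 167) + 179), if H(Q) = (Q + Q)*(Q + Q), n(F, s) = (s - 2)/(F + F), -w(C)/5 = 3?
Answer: 0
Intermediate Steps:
w(C) = -15 (w(C) = -5*3 = -15)
n(F, s) = (-2 + s)/(2*F) (n(F, s) = (-2 + s)/((2*F)) = (-2 + s)*(1/(2*F)) = (-2 + s)/(2*F))
H(Q) = 4*Q² (H(Q) = (2*Q)*(2*Q) = 4*Q²)
H(n(w(-1), 2))*((-50 - 167) + 179) = (4*((½)*(-2 + 2)/(-15))²)*((-50 - 167) + 179) = (4*((½)*(-1/15)*0)²)*(-217 + 179) = (4*0²)*(-38) = (4*0)*(-38) = 0*(-38) = 0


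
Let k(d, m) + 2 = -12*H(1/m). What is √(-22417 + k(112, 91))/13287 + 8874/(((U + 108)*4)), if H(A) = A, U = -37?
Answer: 4437/142 + I*√185652831/1209117 ≈ 31.246 + 0.011269*I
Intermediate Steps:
k(d, m) = -2 - 12/m
√(-22417 + k(112, 91))/13287 + 8874/(((U + 108)*4)) = √(-22417 + (-2 - 12/91))/13287 + 8874/(((-37 + 108)*4)) = √(-22417 + (-2 - 12*1/91))*(1/13287) + 8874/((71*4)) = √(-22417 + (-2 - 12/91))*(1/13287) + 8874/284 = √(-22417 - 194/91)*(1/13287) + 8874*(1/284) = √(-2040141/91)*(1/13287) + 4437/142 = (I*√185652831/91)*(1/13287) + 4437/142 = I*√185652831/1209117 + 4437/142 = 4437/142 + I*√185652831/1209117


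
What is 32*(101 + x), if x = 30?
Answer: 4192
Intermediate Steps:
32*(101 + x) = 32*(101 + 30) = 32*131 = 4192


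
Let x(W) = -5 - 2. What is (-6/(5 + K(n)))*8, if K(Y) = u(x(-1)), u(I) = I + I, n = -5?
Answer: 16/3 ≈ 5.3333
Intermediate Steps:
x(W) = -7
u(I) = 2*I
K(Y) = -14 (K(Y) = 2*(-7) = -14)
(-6/(5 + K(n)))*8 = (-6/(5 - 14))*8 = (-6/(-9))*8 = -1/9*(-6)*8 = (2/3)*8 = 16/3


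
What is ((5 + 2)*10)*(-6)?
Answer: -420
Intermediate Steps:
((5 + 2)*10)*(-6) = (7*10)*(-6) = 70*(-6) = -420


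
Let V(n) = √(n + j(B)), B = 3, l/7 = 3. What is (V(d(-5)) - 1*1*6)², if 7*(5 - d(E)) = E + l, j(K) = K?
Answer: 292/7 - 24*√70/7 ≈ 13.029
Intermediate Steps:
l = 21 (l = 7*3 = 21)
d(E) = 2 - E/7 (d(E) = 5 - (E + 21)/7 = 5 - (21 + E)/7 = 5 + (-3 - E/7) = 2 - E/7)
V(n) = √(3 + n) (V(n) = √(n + 3) = √(3 + n))
(V(d(-5)) - 1*1*6)² = (√(3 + (2 - ⅐*(-5))) - 1*1*6)² = (√(3 + (2 + 5/7)) - 1*6)² = (√(3 + 19/7) - 6)² = (√(40/7) - 6)² = (2*√70/7 - 6)² = (-6 + 2*√70/7)²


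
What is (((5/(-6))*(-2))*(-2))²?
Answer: 100/9 ≈ 11.111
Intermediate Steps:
(((5/(-6))*(-2))*(-2))² = (((5*(-⅙))*(-2))*(-2))² = (-⅚*(-2)*(-2))² = ((5/3)*(-2))² = (-10/3)² = 100/9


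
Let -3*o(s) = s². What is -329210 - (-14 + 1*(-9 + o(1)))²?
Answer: -2967790/9 ≈ -3.2975e+5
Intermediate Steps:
o(s) = -s²/3
-329210 - (-14 + 1*(-9 + o(1)))² = -329210 - (-14 + 1*(-9 - ⅓*1²))² = -329210 - (-14 + 1*(-9 - ⅓*1))² = -329210 - (-14 + 1*(-9 - ⅓))² = -329210 - (-14 + 1*(-28/3))² = -329210 - (-14 - 28/3)² = -329210 - (-70/3)² = -329210 - 1*4900/9 = -329210 - 4900/9 = -2967790/9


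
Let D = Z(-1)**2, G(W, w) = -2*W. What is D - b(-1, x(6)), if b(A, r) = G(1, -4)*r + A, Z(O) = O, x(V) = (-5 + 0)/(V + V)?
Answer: 7/6 ≈ 1.1667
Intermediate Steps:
x(V) = -5/(2*V) (x(V) = -5*1/(2*V) = -5/(2*V))
D = 1 (D = (-1)**2 = 1)
b(A, r) = A - 2*r (b(A, r) = (-2*1)*r + A = -2*r + A = A - 2*r)
D - b(-1, x(6)) = 1 - (-1 - (-5)/6) = 1 - (-1 - 2*(-5/12)) = 1 - (-1 + 5/6) = 1 - 1*(-1/6) = 1 + 1/6 = 7/6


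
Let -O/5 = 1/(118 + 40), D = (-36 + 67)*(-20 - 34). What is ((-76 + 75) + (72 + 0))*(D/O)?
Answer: 18778932/5 ≈ 3.7558e+6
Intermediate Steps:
D = -1674 (D = 31*(-54) = -1674)
O = -5/158 (O = -5/(118 + 40) = -5/158 ≈ -0.031646)
((-76 + 75) + (72 + 0))*(D/O) = ((-76 + 75) + (72 + 0))*(-1674/(-5/158)) = (-1 + 72)*(-1674*(-158/5)) = 71*(264492/5) = 18778932/5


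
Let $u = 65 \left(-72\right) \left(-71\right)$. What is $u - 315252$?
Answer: $17028$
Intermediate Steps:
$u = 332280$ ($u = \left(-4680\right) \left(-71\right) = 332280$)
$u - 315252 = 332280 - 315252 = 17028$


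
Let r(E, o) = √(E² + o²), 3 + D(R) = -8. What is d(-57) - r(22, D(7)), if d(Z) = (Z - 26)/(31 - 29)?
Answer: -83/2 - 11*√5 ≈ -66.097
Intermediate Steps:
D(R) = -11 (D(R) = -3 - 8 = -11)
d(Z) = -13 + Z/2 (d(Z) = (-26 + Z)/2 = (-26 + Z)*(½) = -13 + Z/2)
d(-57) - r(22, D(7)) = (-13 + (½)*(-57)) - √(22² + (-11)²) = (-13 - 57/2) - √(484 + 121) = -83/2 - √605 = -83/2 - 11*√5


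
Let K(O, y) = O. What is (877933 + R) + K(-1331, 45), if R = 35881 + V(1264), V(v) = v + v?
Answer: 915011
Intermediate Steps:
V(v) = 2*v
R = 38409 (R = 35881 + 2*1264 = 35881 + 2528 = 38409)
(877933 + R) + K(-1331, 45) = (877933 + 38409) - 1331 = 916342 - 1331 = 915011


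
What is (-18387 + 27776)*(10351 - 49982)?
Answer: -372095459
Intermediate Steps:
(-18387 + 27776)*(10351 - 49982) = 9389*(-39631) = -372095459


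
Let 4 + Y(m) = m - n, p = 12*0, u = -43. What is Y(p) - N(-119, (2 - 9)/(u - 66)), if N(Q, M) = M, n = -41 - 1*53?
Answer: 9803/109 ≈ 89.936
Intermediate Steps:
n = -94 (n = -41 - 53 = -94)
p = 0
Y(m) = 90 + m (Y(m) = -4 + (m - 1*(-94)) = -4 + (m + 94) = -4 + (94 + m) = 90 + m)
Y(p) - N(-119, (2 - 9)/(u - 66)) = (90 + 0) - (2 - 9)/(-43 - 66) = 90 - (-7)/(-109) = 90 - (-7)*(-1)/109 = 90 - 1*7/109 = 90 - 7/109 = 9803/109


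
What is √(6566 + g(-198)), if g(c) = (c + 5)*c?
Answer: 2*√11195 ≈ 211.61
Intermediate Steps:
g(c) = c*(5 + c) (g(c) = (5 + c)*c = c*(5 + c))
√(6566 + g(-198)) = √(6566 - 198*(5 - 198)) = √(6566 - 198*(-193)) = √(6566 + 38214) = √44780 = 2*√11195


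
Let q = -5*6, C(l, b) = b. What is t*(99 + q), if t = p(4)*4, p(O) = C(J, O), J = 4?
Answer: 1104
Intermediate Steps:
q = -30
p(O) = O
t = 16 (t = 4*4 = 16)
t*(99 + q) = 16*(99 - 30) = 16*69 = 1104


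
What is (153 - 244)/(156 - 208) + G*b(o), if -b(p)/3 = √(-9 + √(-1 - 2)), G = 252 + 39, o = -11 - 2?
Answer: 7/4 - 873*√(-9 + I*√3) ≈ -249.12 - 2631.0*I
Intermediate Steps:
o = -13
G = 291
b(p) = -3*√(-9 + I*√3) (b(p) = -3*√(-9 + √(-1 - 2)) = -3*√(-9 + √(-3)) = -3*√(-9 + I*√3))
(153 - 244)/(156 - 208) + G*b(o) = (153 - 244)/(156 - 208) + 291*(-3*√(-9 + I*√3)) = -91/(-52) - 873*√(-9 + I*√3) = -91*(-1/52) - 873*√(-9 + I*√3) = 7/4 - 873*√(-9 + I*√3)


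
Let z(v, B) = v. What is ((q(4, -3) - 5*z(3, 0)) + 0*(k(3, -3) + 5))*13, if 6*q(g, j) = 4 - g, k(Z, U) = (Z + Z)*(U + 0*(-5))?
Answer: -195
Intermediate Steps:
k(Z, U) = 2*U*Z (k(Z, U) = (2*Z)*(U + 0) = (2*Z)*U = 2*U*Z)
q(g, j) = ⅔ - g/6 (q(g, j) = (4 - g)/6 = ⅔ - g/6)
((q(4, -3) - 5*z(3, 0)) + 0*(k(3, -3) + 5))*13 = (((⅔ - ⅙*4) - 5*3) + 0*(2*(-3)*3 + 5))*13 = (((⅔ - ⅔) - 15) + 0*(-18 + 5))*13 = ((0 - 15) + 0*(-13))*13 = (-15 + 0)*13 = -15*13 = -195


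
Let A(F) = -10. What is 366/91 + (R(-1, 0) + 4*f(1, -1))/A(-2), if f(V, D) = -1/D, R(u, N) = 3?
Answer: 3023/910 ≈ 3.3220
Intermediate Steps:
366/91 + (R(-1, 0) + 4*f(1, -1))/A(-2) = 366/91 + (3 + 4*(-1/(-1)))/(-10) = 366*(1/91) + (3 + 4*(-1*(-1)))*(-⅒) = 366/91 + (3 + 4*1)*(-⅒) = 366/91 + (3 + 4)*(-⅒) = 366/91 + 7*(-⅒) = 366/91 - 7/10 = 3023/910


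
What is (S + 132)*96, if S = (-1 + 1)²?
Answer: 12672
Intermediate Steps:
S = 0 (S = 0² = 0)
(S + 132)*96 = (0 + 132)*96 = 132*96 = 12672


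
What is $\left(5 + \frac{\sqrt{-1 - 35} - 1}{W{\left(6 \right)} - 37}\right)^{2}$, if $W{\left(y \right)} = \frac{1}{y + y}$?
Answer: $\frac{4954345}{196249} - \frac{320688 i}{196249} \approx 25.245 - 1.6341 i$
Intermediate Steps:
$W{\left(y \right)} = \frac{1}{2 y}$
$\left(5 + \frac{\sqrt{-1 - 35} - 1}{W{\left(6 \right)} - 37}\right)^{2} = \left(5 + \frac{\sqrt{-1 - 35} - 1}{\frac{1}{2 \cdot 6} - 37}\right)^{2} = \left(5 + \frac{\sqrt{-36} - 1}{\frac{1}{2} \cdot \frac{1}{6} - 37}\right)^{2} = \left(5 + \frac{6 i - 1}{\frac{1}{12} - 37}\right)^{2} = \left(5 + \frac{-1 + 6 i}{- \frac{443}{12}}\right)^{2} = \left(5 + \left(-1 + 6 i\right) \left(- \frac{12}{443}\right)\right)^{2} = \left(5 + \left(\frac{12}{443} - \frac{72 i}{443}\right)\right)^{2} = \left(\frac{2227}{443} - \frac{72 i}{443}\right)^{2}$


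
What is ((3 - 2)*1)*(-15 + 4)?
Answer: -11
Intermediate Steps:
((3 - 2)*1)*(-15 + 4) = (1*1)*(-11) = 1*(-11) = -11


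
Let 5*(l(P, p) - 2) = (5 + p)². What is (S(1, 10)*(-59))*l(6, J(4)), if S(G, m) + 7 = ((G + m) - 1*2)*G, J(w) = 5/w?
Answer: -9263/8 ≈ -1157.9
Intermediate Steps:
l(P, p) = 2 + (5 + p)²/5
S(G, m) = -7 + G*(-2 + G + m) (S(G, m) = -7 + ((G + m) - 1*2)*G = -7 + ((G + m) - 2)*G = -7 + (-2 + G + m)*G = -7 + G*(-2 + G + m))
(S(1, 10)*(-59))*l(6, J(4)) = ((-7 + 1² - 2*1 + 1*10)*(-59))*(2 + (5 + 5/4)²/5) = ((-7 + 1 - 2 + 10)*(-59))*(2 + (5 + 5*(¼))²/5) = (2*(-59))*(2 + (5 + 5/4)²/5) = -118*(2 + (25/4)²/5) = -118*(2 + (⅕)*(625/16)) = -118*(2 + 125/16) = -118*157/16 = -9263/8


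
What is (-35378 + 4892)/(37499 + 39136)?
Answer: -10162/25545 ≈ -0.39781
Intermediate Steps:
(-35378 + 4892)/(37499 + 39136) = -30486/76635 = -30486*1/76635 = -10162/25545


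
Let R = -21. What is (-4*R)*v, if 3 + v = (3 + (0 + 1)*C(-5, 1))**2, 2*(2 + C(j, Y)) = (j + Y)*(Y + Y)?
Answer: 504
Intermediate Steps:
C(j, Y) = -2 + Y*(Y + j) (C(j, Y) = -2 + ((j + Y)*(Y + Y))/2 = -2 + ((Y + j)*(2*Y))/2 = -2 + (2*Y*(Y + j))/2 = -2 + Y*(Y + j))
v = 6 (v = -3 + (3 + (0 + 1)*(-2 + 1**2 + 1*(-5)))**2 = -3 + (3 + 1*(-2 + 1 - 5))**2 = -3 + (3 + 1*(-6))**2 = -3 + (3 - 6)**2 = -3 + (-3)**2 = -3 + 9 = 6)
(-4*R)*v = -4*(-21)*6 = 84*6 = 504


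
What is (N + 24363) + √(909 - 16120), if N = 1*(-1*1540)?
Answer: 22823 + I*√15211 ≈ 22823.0 + 123.33*I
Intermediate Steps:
N = -1540 (N = 1*(-1540) = -1540)
(N + 24363) + √(909 - 16120) = (-1540 + 24363) + √(909 - 16120) = 22823 + √(-15211) = 22823 + I*√15211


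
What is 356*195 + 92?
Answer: 69512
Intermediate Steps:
356*195 + 92 = 69420 + 92 = 69512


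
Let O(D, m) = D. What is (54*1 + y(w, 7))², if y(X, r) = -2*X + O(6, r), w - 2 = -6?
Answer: 4624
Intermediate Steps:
w = -4 (w = 2 - 6 = -4)
y(X, r) = 6 - 2*X (y(X, r) = -2*X + 6 = 6 - 2*X)
(54*1 + y(w, 7))² = (54*1 + (6 - 2*(-4)))² = (54 + (6 + 8))² = (54 + 14)² = 68² = 4624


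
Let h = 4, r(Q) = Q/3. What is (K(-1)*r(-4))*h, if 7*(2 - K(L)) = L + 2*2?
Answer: -176/21 ≈ -8.3810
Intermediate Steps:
r(Q) = Q/3 (r(Q) = Q*(1/3) = Q/3)
K(L) = 10/7 - L/7 (K(L) = 2 - (L + 2*2)/7 = 2 - (L + 4)/7 = 2 - (4 + L)/7 = 2 + (-4/7 - L/7) = 10/7 - L/7)
(K(-1)*r(-4))*h = ((10/7 - 1/7*(-1))*((1/3)*(-4)))*4 = ((10/7 + 1/7)*(-4/3))*4 = ((11/7)*(-4/3))*4 = -44/21*4 = -176/21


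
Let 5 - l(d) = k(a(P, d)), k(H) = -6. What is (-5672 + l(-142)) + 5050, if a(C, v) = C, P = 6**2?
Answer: -611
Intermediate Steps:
P = 36
l(d) = 11 (l(d) = 5 - 1*(-6) = 5 + 6 = 11)
(-5672 + l(-142)) + 5050 = (-5672 + 11) + 5050 = -5661 + 5050 = -611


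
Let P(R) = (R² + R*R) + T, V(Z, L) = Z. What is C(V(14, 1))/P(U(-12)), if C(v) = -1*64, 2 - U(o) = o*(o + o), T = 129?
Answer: -64/163721 ≈ -0.00039091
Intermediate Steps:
U(o) = 2 - 2*o² (U(o) = 2 - o*(o + o) = 2 - o*2*o = 2 - 2*o²)
P(R) = 129 + 2*R² (P(R) = (R² + R*R) + 129 = (R² + R²) + 129 = 2*R² + 129 = 129 + 2*R²)
C(v) = -64
C(V(14, 1))/P(U(-12)) = -64/(129 + 2*(2 - 2*(-12)²)²) = -64/(129 + 2*(2 - 2*144)²) = -64/(129 + 2*(2 - 288)²) = -64/(129 + 2*(-286)²) = -64/(129 + 2*81796) = -64/(129 + 163592) = -64/163721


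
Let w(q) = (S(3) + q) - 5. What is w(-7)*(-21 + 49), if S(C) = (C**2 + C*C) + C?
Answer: 252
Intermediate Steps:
S(C) = C + 2*C**2 (S(C) = (C**2 + C**2) + C = 2*C**2 + C = C + 2*C**2)
w(q) = 16 + q (w(q) = (3*(1 + 2*3) + q) - 5 = (3*(1 + 6) + q) - 5 = (3*7 + q) - 5 = (21 + q) - 5 = 16 + q)
w(-7)*(-21 + 49) = (16 - 7)*(-21 + 49) = 9*28 = 252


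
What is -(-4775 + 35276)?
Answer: -30501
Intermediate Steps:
-(-4775 + 35276) = -1*30501 = -30501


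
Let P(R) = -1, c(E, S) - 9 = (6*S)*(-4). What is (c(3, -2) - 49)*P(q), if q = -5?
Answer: -8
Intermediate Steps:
c(E, S) = 9 - 24*S (c(E, S) = 9 + (6*S)*(-4) = 9 - 24*S)
(c(3, -2) - 49)*P(q) = ((9 - 24*(-2)) - 49)*(-1) = ((9 + 48) - 49)*(-1) = (57 - 49)*(-1) = 8*(-1) = -8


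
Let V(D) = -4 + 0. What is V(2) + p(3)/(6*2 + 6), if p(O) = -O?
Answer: -25/6 ≈ -4.1667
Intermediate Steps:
V(D) = -4
V(2) + p(3)/(6*2 + 6) = -4 + (-1*3)/(6*2 + 6) = -4 - 3/(12 + 6) = -4 - 3/18 = -4 - 3*1/18 = -4 - ⅙ = -25/6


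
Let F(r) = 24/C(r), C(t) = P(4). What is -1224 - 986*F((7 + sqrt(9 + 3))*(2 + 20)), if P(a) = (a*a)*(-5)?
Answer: -4641/5 ≈ -928.20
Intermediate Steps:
P(a) = -5*a**2 (P(a) = a**2*(-5) = -5*a**2)
C(t) = -80 (C(t) = -5*4**2 = -5*16 = -80)
F(r) = -3/10 (F(r) = 24/(-80) = 24*(-1/80) = -3/10)
-1224 - 986*F((7 + sqrt(9 + 3))*(2 + 20)) = -1224 - 986*(-3/10) = -1224 + 1479/5 = -4641/5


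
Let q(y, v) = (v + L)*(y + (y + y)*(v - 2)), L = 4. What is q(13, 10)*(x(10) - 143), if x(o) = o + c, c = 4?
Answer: -399126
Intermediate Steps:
q(y, v) = (4 + v)*(y + 2*y*(-2 + v)) (q(y, v) = (v + 4)*(y + (y + y)*(v - 2)) = (4 + v)*(y + (2*y)*(-2 + v)) = (4 + v)*(y + 2*y*(-2 + v)))
x(o) = 4 + o (x(o) = o + 4 = 4 + o)
q(13, 10)*(x(10) - 143) = (13*(-12 + 2*10² + 5*10))*((4 + 10) - 143) = (13*(-12 + 2*100 + 50))*(14 - 143) = (13*(-12 + 200 + 50))*(-129) = (13*238)*(-129) = 3094*(-129) = -399126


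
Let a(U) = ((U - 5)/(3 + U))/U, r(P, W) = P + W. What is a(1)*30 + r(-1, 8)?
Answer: -23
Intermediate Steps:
a(U) = (-5 + U)/(U*(3 + U)) (a(U) = ((-5 + U)/(3 + U))/U = (-5 + U)/(U*(3 + U)))
a(1)*30 + r(-1, 8) = ((-5 + 1)/(1*(3 + 1)))*30 + (-1 + 8) = (1*(-4)/4)*30 + 7 = (1*(¼)*(-4))*30 + 7 = -1*30 + 7 = -30 + 7 = -23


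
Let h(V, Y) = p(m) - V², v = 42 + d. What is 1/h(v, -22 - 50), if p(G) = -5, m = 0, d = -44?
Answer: -⅑ ≈ -0.11111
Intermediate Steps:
v = -2 (v = 42 - 44 = -2)
h(V, Y) = -5 - V²
1/h(v, -22 - 50) = 1/(-5 - 1*(-2)²) = 1/(-5 - 1*4) = 1/(-5 - 4) = 1/(-9) = -⅑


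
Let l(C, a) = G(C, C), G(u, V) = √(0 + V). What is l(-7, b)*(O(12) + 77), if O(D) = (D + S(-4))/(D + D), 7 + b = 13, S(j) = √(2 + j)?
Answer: -√14/24 + 155*I*√7/2 ≈ -0.1559 + 205.05*I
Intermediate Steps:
G(u, V) = √V
b = 6 (b = -7 + 13 = 6)
l(C, a) = √C
O(D) = (D + I*√2)/(2*D) (O(D) = (D + √(2 - 4))/(D + D) = (D + √(-2))/((2*D)) = (D + I*√2)*(1/(2*D)) = (D + I*√2)/(2*D))
l(-7, b)*(O(12) + 77) = √(-7)*((½)*(12 + I*√2)/12 + 77) = (I*√7)*((½)*(1/12)*(12 + I*√2) + 77) = (I*√7)*((½ + I*√2/24) + 77) = (I*√7)*(155/2 + I*√2/24) = I*√7*(155/2 + I*√2/24)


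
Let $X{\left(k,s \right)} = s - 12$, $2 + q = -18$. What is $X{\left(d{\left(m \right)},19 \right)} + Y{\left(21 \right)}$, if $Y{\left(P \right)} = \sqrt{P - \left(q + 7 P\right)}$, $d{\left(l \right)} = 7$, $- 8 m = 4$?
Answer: $7 + i \sqrt{106} \approx 7.0 + 10.296 i$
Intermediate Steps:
$q = -20$ ($q = -2 - 18 = -20$)
$m = - \frac{1}{2}$ ($m = \left(- \frac{1}{8}\right) 4 = - \frac{1}{2} \approx -0.5$)
$X{\left(k,s \right)} = -12 + s$ ($X{\left(k,s \right)} = s - 12 = -12 + s$)
$Y{\left(P \right)} = \sqrt{20 - 6 P}$ ($Y{\left(P \right)} = \sqrt{P - \left(-20 + 7 P\right)} = \sqrt{20 - 6 P}$)
$X{\left(d{\left(m \right)},19 \right)} + Y{\left(21 \right)} = \left(-12 + 19\right) + \sqrt{20 - 126} = 7 + \sqrt{20 - 126} = 7 + \sqrt{-106} = 7 + i \sqrt{106}$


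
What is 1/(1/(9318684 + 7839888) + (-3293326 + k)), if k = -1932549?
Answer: -17158572/89668552450499 ≈ -1.9136e-7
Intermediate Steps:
1/(1/(9318684 + 7839888) + (-3293326 + k)) = 1/(1/(9318684 + 7839888) + (-3293326 - 1932549)) = 1/(1/17158572 - 5225875) = 1/(-89668552450499/17158572) = -17158572/89668552450499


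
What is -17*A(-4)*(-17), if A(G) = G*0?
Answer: 0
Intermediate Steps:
A(G) = 0
-17*A(-4)*(-17) = -17*0*(-17) = 0*(-17) = 0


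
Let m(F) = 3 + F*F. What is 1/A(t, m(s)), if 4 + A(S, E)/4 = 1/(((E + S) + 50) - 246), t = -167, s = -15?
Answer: -135/2164 ≈ -0.062384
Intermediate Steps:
m(F) = 3 + F²
A(S, E) = -16 + 4/(-196 + E + S) (A(S, E) = -16 + 4/(((E + S) + 50) - 246) = -16 + 4/((50 + E + S) - 246) = -16 + 4/(-196 + E + S))
1/A(t, m(s)) = 1/(4*(785 - 4*(3 + (-15)²) - 4*(-167))/(-196 + (3 + (-15)²) - 167)) = 1/(4*(785 - 4*(3 + 225) + 668)/(-196 + (3 + 225) - 167)) = 1/(4*(785 - 4*228 + 668)/(-196 + 228 - 167)) = 1/(4*(785 - 912 + 668)/(-135)) = 1/(4*(-1/135)*541) = 1/(-2164/135) = -135/2164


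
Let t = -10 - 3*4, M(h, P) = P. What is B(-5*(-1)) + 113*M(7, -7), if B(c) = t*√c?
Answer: -791 - 22*√5 ≈ -840.19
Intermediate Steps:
t = -22 (t = -10 - 12 = -22)
B(c) = -22*√c
B(-5*(-1)) + 113*M(7, -7) = -22*√5 + 113*(-7) = -22*√5 - 791 = -791 - 22*√5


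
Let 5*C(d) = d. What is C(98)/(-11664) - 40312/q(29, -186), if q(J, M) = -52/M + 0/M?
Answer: -54660653917/379080 ≈ -1.4419e+5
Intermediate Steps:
q(J, M) = -52/M (q(J, M) = -52/M + 0 = -52/M)
C(d) = d/5
C(98)/(-11664) - 40312/q(29, -186) = ((⅕)*98)/(-11664) - 40312/((-52/(-186))) = (98/5)*(-1/11664) - 40312/((-52*(-1/186))) = -49/29160 - 40312/26/93 = -49/29160 - 40312*93/26 = -49/29160 - 1874508/13 = -54660653917/379080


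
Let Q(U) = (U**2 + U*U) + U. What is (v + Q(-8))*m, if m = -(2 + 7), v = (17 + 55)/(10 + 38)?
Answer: -2187/2 ≈ -1093.5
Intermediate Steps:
v = 3/2 (v = 72/48 = 72*(1/48) = 3/2 ≈ 1.5000)
Q(U) = U + 2*U**2 (Q(U) = (U**2 + U**2) + U = 2*U**2 + U = U + 2*U**2)
m = -9 (m = -1*9 = -9)
(v + Q(-8))*m = (3/2 - 8*(1 + 2*(-8)))*(-9) = (3/2 - 8*(1 - 16))*(-9) = (3/2 - 8*(-15))*(-9) = (3/2 + 120)*(-9) = (243/2)*(-9) = -2187/2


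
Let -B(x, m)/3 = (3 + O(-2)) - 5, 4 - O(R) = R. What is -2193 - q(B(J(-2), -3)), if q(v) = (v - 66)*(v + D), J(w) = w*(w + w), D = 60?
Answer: 1551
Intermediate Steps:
O(R) = 4 - R
J(w) = 2*w² (J(w) = w*(2*w) = 2*w²)
B(x, m) = -12 (B(x, m) = -3*((3 + (4 - 1*(-2))) - 5) = -3*((3 + (4 + 2)) - 5) = -3*((3 + 6) - 5) = -3*(9 - 5) = -3*4 = -12)
q(v) = (-66 + v)*(60 + v) (q(v) = (v - 66)*(v + 60) = (-66 + v)*(60 + v))
-2193 - q(B(J(-2), -3)) = -2193 - (-3960 + (-12)² - 6*(-12)) = -2193 - (-3960 + 144 + 72) = -2193 - 1*(-3744) = -2193 + 3744 = 1551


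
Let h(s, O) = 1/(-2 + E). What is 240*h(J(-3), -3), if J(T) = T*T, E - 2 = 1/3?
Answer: 720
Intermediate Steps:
E = 7/3 (E = 2 + 1/3 = 7/3 ≈ 2.3333)
J(T) = T**2
h(s, O) = 3 (h(s, O) = 1/(-2 + 7/3) = 1/(1/3) = 3)
240*h(J(-3), -3) = 240*3 = 720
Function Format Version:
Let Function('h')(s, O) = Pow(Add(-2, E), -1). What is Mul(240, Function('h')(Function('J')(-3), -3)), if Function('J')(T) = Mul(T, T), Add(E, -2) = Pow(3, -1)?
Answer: 720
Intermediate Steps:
E = Rational(7, 3) (E = Add(2, Pow(3, -1)) = Add(2, Rational(1, 3)) = Rational(7, 3) ≈ 2.3333)
Function('J')(T) = Pow(T, 2)
Function('h')(s, O) = 3 (Function('h')(s, O) = Pow(Add(-2, Rational(7, 3)), -1) = Pow(Rational(1, 3), -1) = 3)
Mul(240, Function('h')(Function('J')(-3), -3)) = Mul(240, 3) = 720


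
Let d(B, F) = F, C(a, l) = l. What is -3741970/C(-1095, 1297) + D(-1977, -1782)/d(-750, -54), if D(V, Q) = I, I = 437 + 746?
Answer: -203600731/70038 ≈ -2907.0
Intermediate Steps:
I = 1183
D(V, Q) = 1183
-3741970/C(-1095, 1297) + D(-1977, -1782)/d(-750, -54) = -3741970/1297 + 1183/(-54) = -3741970*1/1297 + 1183*(-1/54) = -3741970/1297 - 1183/54 = -203600731/70038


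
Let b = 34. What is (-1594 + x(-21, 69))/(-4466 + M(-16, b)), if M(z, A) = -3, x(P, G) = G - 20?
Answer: 1545/4469 ≈ 0.34572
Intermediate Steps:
x(P, G) = -20 + G
(-1594 + x(-21, 69))/(-4466 + M(-16, b)) = (-1594 + (-20 + 69))/(-4466 - 3) = (-1594 + 49)/(-4469) = -1545*(-1/4469) = 1545/4469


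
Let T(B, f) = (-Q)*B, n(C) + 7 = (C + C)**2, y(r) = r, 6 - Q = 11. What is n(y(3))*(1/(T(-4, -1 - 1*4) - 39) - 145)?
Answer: -248124/59 ≈ -4205.5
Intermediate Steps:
Q = -5 (Q = 6 - 1*11 = 6 - 11 = -5)
n(C) = -7 + 4*C**2 (n(C) = -7 + (C + C)**2 = -7 + (2*C)**2 = -7 + 4*C**2)
T(B, f) = 5*B (T(B, f) = (-1*(-5))*B = 5*B)
n(y(3))*(1/(T(-4, -1 - 1*4) - 39) - 145) = (-7 + 4*3**2)*(1/(5*(-4) - 39) - 145) = (-7 + 4*9)*(1/(-20 - 39) - 145) = (-7 + 36)*(1/(-59) - 145) = 29*(-1/59 - 145) = 29*(-8556/59) = -248124/59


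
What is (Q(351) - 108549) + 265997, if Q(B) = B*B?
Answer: 280649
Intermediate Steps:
Q(B) = B²
(Q(351) - 108549) + 265997 = (351² - 108549) + 265997 = (123201 - 108549) + 265997 = 14652 + 265997 = 280649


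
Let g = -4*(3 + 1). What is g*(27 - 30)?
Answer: 48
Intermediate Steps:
g = -16 (g = -4*4 = -16)
g*(27 - 30) = -16*(27 - 30) = -16*(-3) = 48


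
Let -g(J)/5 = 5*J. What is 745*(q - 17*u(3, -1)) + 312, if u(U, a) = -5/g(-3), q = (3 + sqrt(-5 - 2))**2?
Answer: 7939/3 + 4470*I*sqrt(7) ≈ 2646.3 + 11827.0*I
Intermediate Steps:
g(J) = -25*J
q = (3 + I*sqrt(7))**2 (q = (3 + sqrt(-7))**2 = (3 + I*sqrt(7))**2 ≈ 2.0 + 15.875*I)
u(U, a) = -1/15 (u(U, a) = -5/((-25*(-3))) = -5/75 = -5*1/75 = -1/15)
745*(q - 17*u(3, -1)) + 312 = 745*((3 + I*sqrt(7))**2 - 17*(-1/15)) + 312 = 745*((3 + I*sqrt(7))**2 + 17/15) + 312 = 745*(17/15 + (3 + I*sqrt(7))**2) + 312 = (2533/3 + 745*(3 + I*sqrt(7))**2) + 312 = 3469/3 + 745*(3 + I*sqrt(7))**2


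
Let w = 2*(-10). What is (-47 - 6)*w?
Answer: 1060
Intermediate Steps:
w = -20
(-47 - 6)*w = (-47 - 6)*(-20) = -53*(-20) = 1060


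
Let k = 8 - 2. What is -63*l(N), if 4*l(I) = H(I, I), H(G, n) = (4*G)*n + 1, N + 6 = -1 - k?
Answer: -42651/4 ≈ -10663.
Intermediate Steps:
k = 6
N = -13 (N = -6 + (-1 - 1*6) = -6 + (-1 - 6) = -6 - 7 = -13)
H(G, n) = 1 + 4*G*n (H(G, n) = 4*G*n + 1 = 1 + 4*G*n)
l(I) = 1/4 + I**2 (l(I) = (1 + 4*I*I)/4 = (1 + 4*I**2)/4 = 1/4 + I**2)
-63*l(N) = -63*(1/4 + (-13)**2) = -63*(1/4 + 169) = -63*677/4 = -42651/4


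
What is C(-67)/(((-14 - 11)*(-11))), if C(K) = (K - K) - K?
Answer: 67/275 ≈ 0.24364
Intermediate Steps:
C(K) = -K (C(K) = 0 - K = -K)
C(-67)/(((-14 - 11)*(-11))) = (-1*(-67))/(((-14 - 11)*(-11))) = 67/((-25*(-11))) = 67/275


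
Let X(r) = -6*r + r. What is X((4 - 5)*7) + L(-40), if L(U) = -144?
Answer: -109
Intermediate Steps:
X(r) = -5*r
X((4 - 5)*7) + L(-40) = -5*(4 - 5)*7 - 144 = -(-5)*7 - 144 = -5*(-7) - 144 = 35 - 144 = -109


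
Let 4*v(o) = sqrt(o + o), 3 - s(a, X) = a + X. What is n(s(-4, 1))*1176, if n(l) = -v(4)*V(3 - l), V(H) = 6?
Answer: -3528*sqrt(2) ≈ -4989.3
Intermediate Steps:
s(a, X) = 3 - X - a (s(a, X) = 3 - (a + X) = 3 - (X + a) = 3 + (-X - a) = 3 - X - a)
v(o) = sqrt(2)*sqrt(o)/4 (v(o) = sqrt(o + o)/4 = sqrt(2*o)/4 = (sqrt(2)*sqrt(o))/4 = sqrt(2)*sqrt(o)/4)
n(l) = -3*sqrt(2) (n(l) = -sqrt(2)*sqrt(4)/4*6 = -(1/4)*sqrt(2)*2*6 = -sqrt(2)/2*6 = -3*sqrt(2))
n(s(-4, 1))*1176 = -3*sqrt(2)*1176 = -3528*sqrt(2)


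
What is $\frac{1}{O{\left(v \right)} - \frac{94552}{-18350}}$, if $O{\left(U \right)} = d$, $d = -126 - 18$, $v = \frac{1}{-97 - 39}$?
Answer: $- \frac{9175}{1273924} \approx -0.0072022$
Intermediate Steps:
$v = - \frac{1}{136}$ ($v = \frac{1}{-136} = - \frac{1}{136} \approx -0.0073529$)
$d = -144$
$O{\left(U \right)} = -144$
$\frac{1}{O{\left(v \right)} - \frac{94552}{-18350}} = \frac{1}{-144 - \frac{94552}{-18350}} = \frac{1}{-144 - - \frac{47276}{9175}} = \frac{1}{-144 + \frac{47276}{9175}} = \frac{1}{- \frac{1273924}{9175}} = - \frac{9175}{1273924}$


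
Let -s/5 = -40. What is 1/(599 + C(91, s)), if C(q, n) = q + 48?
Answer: 1/738 ≈ 0.0013550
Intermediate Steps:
s = 200 (s = -5*(-40) = 200)
C(q, n) = 48 + q
1/(599 + C(91, s)) = 1/(599 + (48 + 91)) = 1/(599 + 139) = 1/738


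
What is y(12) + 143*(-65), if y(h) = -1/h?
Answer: -111541/12 ≈ -9295.1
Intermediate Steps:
y(12) + 143*(-65) = -1/12 + 143*(-65) = -1*1/12 - 9295 = -1/12 - 9295 = -111541/12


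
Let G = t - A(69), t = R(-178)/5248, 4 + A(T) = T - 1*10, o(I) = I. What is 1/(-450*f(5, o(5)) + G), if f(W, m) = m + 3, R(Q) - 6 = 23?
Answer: -5248/19181411 ≈ -0.00027360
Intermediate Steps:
R(Q) = 29 (R(Q) = 6 + 23 = 29)
A(T) = -14 + T (A(T) = -4 + (T - 1*10) = -4 + (T - 10) = -4 + (-10 + T) = -14 + T)
t = 29/5248 ≈ 0.0055259
f(W, m) = 3 + m
G = -288611/5248 (G = 29/5248 - (-14 + 69) = 29/5248 - 1*55 = 29/5248 - 55 = -288611/5248 ≈ -54.994)
1/(-450*f(5, o(5)) + G) = 1/(-450*(3 + 5) - 288611/5248) = 1/(-450*8 - 288611/5248) = 1/(-3600 - 288611/5248) = 1/(-19181411/5248) = -5248/19181411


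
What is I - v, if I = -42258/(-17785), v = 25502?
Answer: -453510812/17785 ≈ -25500.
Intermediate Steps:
I = 42258/17785 (I = -42258*(-1/17785) = 42258/17785 ≈ 2.3760)
I - v = 42258/17785 - 1*25502 = 42258/17785 - 25502 = -453510812/17785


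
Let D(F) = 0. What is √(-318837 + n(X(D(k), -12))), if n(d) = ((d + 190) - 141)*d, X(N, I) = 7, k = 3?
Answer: I*√318445 ≈ 564.31*I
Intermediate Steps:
n(d) = d*(49 + d) (n(d) = ((190 + d) - 141)*d = (49 + d)*d = d*(49 + d))
√(-318837 + n(X(D(k), -12))) = √(-318837 + 7*(49 + 7)) = √(-318837 + 7*56) = √(-318837 + 392) = √(-318445) = I*√318445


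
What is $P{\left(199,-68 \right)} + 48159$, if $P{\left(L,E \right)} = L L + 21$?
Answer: $87781$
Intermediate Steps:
$P{\left(L,E \right)} = 21 + L^{2}$ ($P{\left(L,E \right)} = L^{2} + 21 = 21 + L^{2}$)
$P{\left(199,-68 \right)} + 48159 = \left(21 + 199^{2}\right) + 48159 = \left(21 + 39601\right) + 48159 = 39622 + 48159 = 87781$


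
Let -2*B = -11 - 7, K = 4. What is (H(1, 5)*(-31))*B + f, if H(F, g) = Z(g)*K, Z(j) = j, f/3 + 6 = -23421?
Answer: -75861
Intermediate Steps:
f = -70281 (f = -18 + 3*(-23421) = -18 - 70263 = -70281)
B = 9 (B = -(-11 - 7)/2 = -½*(-18) = 9)
H(F, g) = 4*g (H(F, g) = g*4 = 4*g)
(H(1, 5)*(-31))*B + f = ((4*5)*(-31))*9 - 70281 = (20*(-31))*9 - 70281 = -620*9 - 70281 = -5580 - 70281 = -75861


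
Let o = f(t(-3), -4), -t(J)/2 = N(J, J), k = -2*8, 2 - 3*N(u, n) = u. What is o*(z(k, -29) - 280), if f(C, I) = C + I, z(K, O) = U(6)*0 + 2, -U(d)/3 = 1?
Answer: 6116/3 ≈ 2038.7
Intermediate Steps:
N(u, n) = ⅔ - u/3
U(d) = -3 (U(d) = -3*1 = -3)
k = -16
t(J) = -4/3 + 2*J/3 (t(J) = -2*(⅔ - J/3) = -4/3 + 2*J/3)
z(K, O) = 2 (z(K, O) = -3*0 + 2 = 0 + 2 = 2)
o = -22/3 (o = (-4/3 + (⅔)*(-3)) - 4 = (-4/3 - 2) - 4 = -10/3 - 4 = -22/3 ≈ -7.3333)
o*(z(k, -29) - 280) = -22*(2 - 280)/3 = -22/3*(-278) = 6116/3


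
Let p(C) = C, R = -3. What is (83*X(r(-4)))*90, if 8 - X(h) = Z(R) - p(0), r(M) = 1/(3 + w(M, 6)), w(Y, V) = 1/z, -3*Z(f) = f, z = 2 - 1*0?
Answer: 52290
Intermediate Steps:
z = 2 (z = 2 + 0 = 2)
Z(f) = -f/3
w(Y, V) = ½ (w(Y, V) = 1/2 = ½)
r(M) = 2/7 (r(M) = 1/(3 + ½) = 1/(7/2) = 2/7)
X(h) = 7 (X(h) = 8 - (-⅓*(-3) - 1*0) = 8 - (1 + 0) = 8 - 1*1 = 8 - 1 = 7)
(83*X(r(-4)))*90 = (83*7)*90 = 581*90 = 52290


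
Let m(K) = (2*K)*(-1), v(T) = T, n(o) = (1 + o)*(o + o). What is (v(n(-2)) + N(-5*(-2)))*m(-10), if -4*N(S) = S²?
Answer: -420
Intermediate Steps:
n(o) = 2*o*(1 + o) (n(o) = (1 + o)*(2*o) = 2*o*(1 + o))
m(K) = -2*K
N(S) = -S²/4
(v(n(-2)) + N(-5*(-2)))*m(-10) = (2*(-2)*(1 - 2) - (-5*(-2))²/4)*(-2*(-10)) = (2*(-2)*(-1) - ¼*10²)*20 = (4 - ¼*100)*20 = (4 - 25)*20 = -21*20 = -420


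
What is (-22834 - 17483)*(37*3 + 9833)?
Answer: -400912248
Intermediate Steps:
(-22834 - 17483)*(37*3 + 9833) = -40317*(111 + 9833) = -40317*9944 = -400912248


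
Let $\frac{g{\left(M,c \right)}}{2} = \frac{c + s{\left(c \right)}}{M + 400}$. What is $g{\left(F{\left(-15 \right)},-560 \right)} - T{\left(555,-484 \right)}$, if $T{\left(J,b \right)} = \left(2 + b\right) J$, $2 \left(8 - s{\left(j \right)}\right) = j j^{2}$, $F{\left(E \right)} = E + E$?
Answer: $\frac{137296798}{185} \approx 7.4215 \cdot 10^{5}$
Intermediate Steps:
$F{\left(E \right)} = 2 E$
$s{\left(j \right)} = 8 - \frac{j^{3}}{2}$ ($s{\left(j \right)} = 8 - \frac{j j^{2}}{2} = 8 - \frac{j^{3}}{2}$)
$T{\left(J,b \right)} = J \left(2 + b\right)$
$g{\left(M,c \right)} = \frac{2 \left(8 + c - \frac{c^{3}}{2}\right)}{400 + M}$ ($g{\left(M,c \right)} = 2 \frac{c - \left(-8 + \frac{c^{3}}{2}\right)}{M + 400} = 2 \frac{8 + c - \frac{c^{3}}{2}}{400 + M} = \frac{2 \left(8 + c - \frac{c^{3}}{2}\right)}{400 + M}$)
$g{\left(F{\left(-15 \right)},-560 \right)} - T{\left(555,-484 \right)} = \frac{16 - \left(-560\right)^{3} + 2 \left(-560\right)}{400 + 2 \left(-15\right)} - 555 \left(2 - 484\right) = \frac{16 - -175616000 - 1120}{400 - 30} - 555 \left(-482\right) = \frac{16 + 175616000 - 1120}{370} - -267510 = \frac{1}{370} \cdot 175614896 + 267510 = \frac{87807448}{185} + 267510 = \frac{137296798}{185}$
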